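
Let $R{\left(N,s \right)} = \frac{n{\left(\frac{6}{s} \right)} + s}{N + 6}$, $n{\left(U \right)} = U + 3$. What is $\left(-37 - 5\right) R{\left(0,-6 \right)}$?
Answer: $28$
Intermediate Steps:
$n{\left(U \right)} = 3 + U$
$R{\left(N,s \right)} = \frac{3 + s + \frac{6}{s}}{6 + N}$ ($R{\left(N,s \right)} = \frac{\left(3 + \frac{6}{s}\right) + s}{N + 6} = \frac{3 + s + \frac{6}{s}}{6 + N}$)
$\left(-37 - 5\right) R{\left(0,-6 \right)} = \left(-37 - 5\right) \frac{6 + \left(-6\right)^{2} + 3 \left(-6\right)}{\left(-6\right) \left(6 + 0\right)} = - 42 \left(- \frac{6 + 36 - 18}{6 \cdot 6}\right) = - 42 \left(\left(- \frac{1}{6}\right) \frac{1}{6} \cdot 24\right) = \left(-42\right) \left(- \frac{2}{3}\right) = 28$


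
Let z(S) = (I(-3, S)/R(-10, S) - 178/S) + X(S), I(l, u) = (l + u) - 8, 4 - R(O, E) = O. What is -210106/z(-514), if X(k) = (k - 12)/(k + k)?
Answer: 53997242/9417 ≈ 5734.0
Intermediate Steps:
R(O, E) = 4 - O
I(l, u) = -8 + l + u
X(k) = (-12 + k)/(2*k) (X(k) = (-12 + k)/((2*k)) = (-12 + k)*(1/(2*k)) = (-12 + k)/(2*k))
z(S) = -11/14 - 178/S + S/14 + (-12 + S)/(2*S) (z(S) = ((-8 - 3 + S)/(4 - 1*(-10)) - 178/S) + (-12 + S)/(2*S) = ((-11 + S)/(4 + 10) - 178/S) + (-12 + S)/(2*S) = ((-11 + S)/14 - 178/S) + (-12 + S)/(2*S) = ((-11 + S)*(1/14) - 178/S) + (-12 + S)/(2*S) = ((-11/14 + S/14) - 178/S) + (-12 + S)/(2*S) = (-11/14 - 178/S + S/14) + (-12 + S)/(2*S) = -11/14 - 178/S + S/14 + (-12 + S)/(2*S))
-210106/z(-514) = -210106/(-2/7 - 184/(-514) + (1/14)*(-514)) = -210106/(-2/7 - 184*(-1/514) - 257/7) = -210106/(-2/7 + 92/257 - 257/7) = -210106/(-9417/257) = -210106*(-257/9417) = 53997242/9417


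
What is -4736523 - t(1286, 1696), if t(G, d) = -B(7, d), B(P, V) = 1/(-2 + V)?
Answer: -8023669961/1694 ≈ -4.7365e+6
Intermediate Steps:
t(G, d) = -1/(-2 + d)
-4736523 - t(1286, 1696) = -4736523 - (-1)/(-2 + 1696) = -4736523 - (-1)/1694 = -4736523 - 1*(-1/1694) = -4736523 + 1/1694 = -8023669961/1694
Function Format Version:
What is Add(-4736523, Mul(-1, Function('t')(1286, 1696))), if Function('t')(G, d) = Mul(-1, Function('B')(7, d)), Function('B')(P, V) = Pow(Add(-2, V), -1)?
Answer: Rational(-8023669961, 1694) ≈ -4.7365e+6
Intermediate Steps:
Function('t')(G, d) = Mul(-1, Pow(Add(-2, d), -1))
Add(-4736523, Mul(-1, Function('t')(1286, 1696))) = Add(-4736523, Mul(-1, Mul(-1, Pow(Add(-2, 1696), -1)))) = Add(-4736523, Mul(-1, Mul(-1, Pow(1694, -1)))) = Add(-4736523, Mul(-1, Mul(-1, Rational(1, 1694)))) = Add(-4736523, Mul(-1, Rational(-1, 1694))) = Add(-4736523, Rational(1, 1694)) = Rational(-8023669961, 1694)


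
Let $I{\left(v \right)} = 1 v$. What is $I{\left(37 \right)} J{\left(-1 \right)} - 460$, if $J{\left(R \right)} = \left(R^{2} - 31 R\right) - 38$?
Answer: $-682$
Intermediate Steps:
$I{\left(v \right)} = v$
$J{\left(R \right)} = -38 + R^{2} - 31 R$
$I{\left(37 \right)} J{\left(-1 \right)} - 460 = 37 \left(-38 + \left(-1\right)^{2} - -31\right) - 460 = 37 \left(-38 + 1 + 31\right) - 460 = 37 \left(-6\right) - 460 = -222 - 460 = -682$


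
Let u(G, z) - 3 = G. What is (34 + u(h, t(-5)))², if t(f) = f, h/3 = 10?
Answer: 4489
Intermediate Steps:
h = 30 (h = 3*10 = 30)
u(G, z) = 3 + G
(34 + u(h, t(-5)))² = (34 + (3 + 30))² = (34 + 33)² = 67² = 4489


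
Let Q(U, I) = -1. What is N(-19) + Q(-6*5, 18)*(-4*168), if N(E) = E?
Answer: 653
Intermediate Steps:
N(-19) + Q(-6*5, 18)*(-4*168) = -19 - (-4)*168 = -19 - 1*(-672) = -19 + 672 = 653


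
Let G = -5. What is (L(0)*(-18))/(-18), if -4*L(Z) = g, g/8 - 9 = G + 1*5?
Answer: -18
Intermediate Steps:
g = 72 (g = 72 + 8*(-5 + 1*5) = 72 + 8*(-5 + 5) = 72 + 8*0 = 72 + 0 = 72)
L(Z) = -18 (L(Z) = -1/4*72 = -18)
(L(0)*(-18))/(-18) = -18*(-18)/(-18) = 324*(-1/18) = -18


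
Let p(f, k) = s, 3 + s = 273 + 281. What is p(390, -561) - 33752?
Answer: -33201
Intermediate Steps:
s = 551 (s = -3 + (273 + 281) = -3 + 554 = 551)
p(f, k) = 551
p(390, -561) - 33752 = 551 - 33752 = -33201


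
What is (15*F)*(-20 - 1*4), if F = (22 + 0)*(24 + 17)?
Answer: -324720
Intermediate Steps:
F = 902 (F = 22*41 = 902)
(15*F)*(-20 - 1*4) = (15*902)*(-20 - 1*4) = 13530*(-20 - 4) = 13530*(-24) = -324720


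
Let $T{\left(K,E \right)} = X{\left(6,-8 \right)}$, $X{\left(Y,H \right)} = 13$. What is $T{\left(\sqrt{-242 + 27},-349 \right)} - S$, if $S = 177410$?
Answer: $-177397$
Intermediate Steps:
$T{\left(K,E \right)} = 13$
$T{\left(\sqrt{-242 + 27},-349 \right)} - S = 13 - 177410 = -177397$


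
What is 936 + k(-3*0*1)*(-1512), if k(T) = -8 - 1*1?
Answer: 14544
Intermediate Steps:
k(T) = -9 (k(T) = -8 - 1 = -9)
936 + k(-3*0*1)*(-1512) = 936 - 9*(-1512) = 936 + 13608 = 14544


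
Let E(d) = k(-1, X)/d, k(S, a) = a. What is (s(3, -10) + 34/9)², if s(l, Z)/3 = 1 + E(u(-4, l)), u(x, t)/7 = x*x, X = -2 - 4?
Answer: 11122225/254016 ≈ 43.786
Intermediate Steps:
X = -6
u(x, t) = 7*x² (u(x, t) = 7*(x*x) = 7*x²)
E(d) = -6/d
s(l, Z) = 159/56 (s(l, Z) = 3*(1 - 6/(7*(-4)²)) = 3*(1 - 6/(7*16)) = 3*(1 - 6/112) = 3*(1 - 6*1/112) = 3*(1 - 3/56) = 3*(53/56) = 159/56)
(s(3, -10) + 34/9)² = (159/56 + 34/9)² = (3335/504)² = 11122225/254016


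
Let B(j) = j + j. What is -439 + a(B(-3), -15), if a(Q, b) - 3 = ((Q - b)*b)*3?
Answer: -841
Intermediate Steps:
B(j) = 2*j
a(Q, b) = 3 + 3*b*(Q - b) (a(Q, b) = 3 + ((Q - b)*b)*3 = 3 + (b*(Q - b))*3 = 3 + 3*b*(Q - b))
-439 + a(B(-3), -15) = -439 + (3 - 3*(-15)² + 3*(2*(-3))*(-15)) = -439 + (3 - 3*225 + 3*(-6)*(-15)) = -439 + (3 - 675 + 270) = -439 - 402 = -841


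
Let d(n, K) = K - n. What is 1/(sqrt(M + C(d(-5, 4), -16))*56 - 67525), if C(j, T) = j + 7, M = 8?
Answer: -67525/4559550361 - 112*sqrt(6)/4559550361 ≈ -1.4870e-5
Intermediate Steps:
C(j, T) = 7 + j
1/(sqrt(M + C(d(-5, 4), -16))*56 - 67525) = 1/(sqrt(8 + (7 + (4 - 1*(-5))))*56 - 67525) = 1/(sqrt(8 + (7 + (4 + 5)))*56 - 67525) = 1/(sqrt(8 + (7 + 9))*56 - 67525) = 1/(sqrt(8 + 16)*56 - 67525) = 1/(sqrt(24)*56 - 67525) = 1/((2*sqrt(6))*56 - 67525) = 1/(112*sqrt(6) - 67525) = 1/(-67525 + 112*sqrt(6))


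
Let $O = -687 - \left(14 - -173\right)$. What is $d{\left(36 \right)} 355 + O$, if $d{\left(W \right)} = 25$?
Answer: $8001$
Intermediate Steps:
$O = -874$ ($O = -687 - \left(14 + 173\right) = -687 - 187 = -874$)
$d{\left(36 \right)} 355 + O = 25 \cdot 355 - 874 = 8875 - 874 = 8001$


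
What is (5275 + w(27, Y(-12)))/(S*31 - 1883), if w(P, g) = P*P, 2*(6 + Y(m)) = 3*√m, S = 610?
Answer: 6004/17027 ≈ 0.35262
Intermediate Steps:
Y(m) = -6 + 3*√m/2 (Y(m) = -6 + (3*√m)/2 = -6 + 3*√m/2)
w(P, g) = P²
(5275 + w(27, Y(-12)))/(S*31 - 1883) = (5275 + 27²)/(610*31 - 1883) = (5275 + 729)/(18910 - 1883) = 6004/17027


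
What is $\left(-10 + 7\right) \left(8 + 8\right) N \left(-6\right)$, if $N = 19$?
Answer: $5472$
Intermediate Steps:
$\left(-10 + 7\right) \left(8 + 8\right) N \left(-6\right) = \left(-10 + 7\right) \left(8 + 8\right) 19 \left(-6\right) = \left(-3\right) 16 \cdot 19 \left(-6\right) = \left(-48\right) 19 \left(-6\right) = \left(-912\right) \left(-6\right) = 5472$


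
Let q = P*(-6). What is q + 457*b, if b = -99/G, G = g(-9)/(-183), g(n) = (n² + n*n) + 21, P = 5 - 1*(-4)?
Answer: 45189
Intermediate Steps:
P = 9 (P = 5 + 4 = 9)
g(n) = 21 + 2*n² (g(n) = (n² + n²) + 21 = 2*n² + 21 = 21 + 2*n²)
G = -1 (G = (21 + 2*(-9)²)/(-183) = (21 + 2*81)*(-1/183) = (21 + 162)*(-1/183) = 183*(-1/183) = -1)
q = -54 (q = 9*(-6) = -54)
b = 99 (b = -99/(-1) = -99*(-1) = 99)
q + 457*b = -54 + 457*99 = -54 + 45243 = 45189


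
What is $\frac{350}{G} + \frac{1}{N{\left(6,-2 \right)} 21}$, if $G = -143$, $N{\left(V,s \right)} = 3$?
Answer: $- \frac{21907}{9009} \approx -2.4317$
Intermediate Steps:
$\frac{350}{G} + \frac{1}{N{\left(6,-2 \right)} 21} = \frac{350}{-143} + \frac{1}{3 \cdot 21} = 350 \left(- \frac{1}{143}\right) + \frac{1}{3} \cdot \frac{1}{21} = - \frac{350}{143} + \frac{1}{63} = - \frac{21907}{9009}$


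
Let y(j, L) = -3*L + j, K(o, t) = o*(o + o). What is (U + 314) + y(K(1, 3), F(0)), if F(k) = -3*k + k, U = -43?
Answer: 273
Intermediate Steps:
F(k) = -2*k
K(o, t) = 2*o² (K(o, t) = o*(2*o) = 2*o²)
y(j, L) = j - 3*L
(U + 314) + y(K(1, 3), F(0)) = (-43 + 314) + (2*1² - (-6)*0) = 271 + (2*1 - 3*0) = 271 + (2 + 0) = 271 + 2 = 273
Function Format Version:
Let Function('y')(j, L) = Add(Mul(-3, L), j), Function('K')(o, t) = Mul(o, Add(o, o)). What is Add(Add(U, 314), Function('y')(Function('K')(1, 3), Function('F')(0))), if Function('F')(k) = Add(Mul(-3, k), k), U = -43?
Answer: 273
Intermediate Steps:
Function('F')(k) = Mul(-2, k)
Function('K')(o, t) = Mul(2, Pow(o, 2)) (Function('K')(o, t) = Mul(o, Mul(2, o)) = Mul(2, Pow(o, 2)))
Function('y')(j, L) = Add(j, Mul(-3, L))
Add(Add(U, 314), Function('y')(Function('K')(1, 3), Function('F')(0))) = Add(Add(-43, 314), Add(Mul(2, Pow(1, 2)), Mul(-3, Mul(-2, 0)))) = Add(271, Add(Mul(2, 1), Mul(-3, 0))) = Add(271, Add(2, 0)) = Add(271, 2) = 273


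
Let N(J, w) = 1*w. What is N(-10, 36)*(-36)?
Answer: -1296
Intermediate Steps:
N(J, w) = w
N(-10, 36)*(-36) = 36*(-36) = -1296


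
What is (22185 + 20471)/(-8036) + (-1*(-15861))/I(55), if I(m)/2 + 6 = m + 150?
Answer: 27620477/799582 ≈ 34.544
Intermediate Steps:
I(m) = 288 + 2*m (I(m) = -12 + 2*(m + 150) = -12 + 2*(150 + m) = -12 + (300 + 2*m) = 288 + 2*m)
(22185 + 20471)/(-8036) + (-1*(-15861))/I(55) = (22185 + 20471)/(-8036) + (-1*(-15861))/(288 + 2*55) = 42656*(-1/8036) + 15861/(288 + 110) = -10664/2009 + 15861/398 = 27620477/799582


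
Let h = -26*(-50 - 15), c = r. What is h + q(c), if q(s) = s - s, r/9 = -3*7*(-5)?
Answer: 1690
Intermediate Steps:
r = 945 (r = 9*(-3*7*(-5)) = 9*(-21*(-5)) = 9*105 = 945)
c = 945
q(s) = 0
h = 1690 (h = -26*(-65) = 1690)
h + q(c) = 1690 + 0 = 1690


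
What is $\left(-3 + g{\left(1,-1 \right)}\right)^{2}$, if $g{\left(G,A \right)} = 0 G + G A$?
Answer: $16$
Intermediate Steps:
$g{\left(G,A \right)} = A G$ ($g{\left(G,A \right)} = 0 + A G = A G$)
$\left(-3 + g{\left(1,-1 \right)}\right)^{2} = \left(-3 - 1\right)^{2} = \left(-4\right)^{2} = 16$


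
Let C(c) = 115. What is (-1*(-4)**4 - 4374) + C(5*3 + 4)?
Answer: -4515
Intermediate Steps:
(-1*(-4)**4 - 4374) + C(5*3 + 4) = (-1*(-4)**4 - 4374) + 115 = (-1*256 - 4374) + 115 = (-256 - 4374) + 115 = -4630 + 115 = -4515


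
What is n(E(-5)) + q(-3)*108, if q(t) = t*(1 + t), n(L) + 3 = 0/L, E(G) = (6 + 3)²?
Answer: 645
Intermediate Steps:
E(G) = 81 (E(G) = 9² = 81)
n(L) = -3 (n(L) = -3 + 0/L = -3 + 0 = -3)
n(E(-5)) + q(-3)*108 = -3 - 3*(1 - 3)*108 = -3 - 3*(-2)*108 = -3 + 6*108 = -3 + 648 = 645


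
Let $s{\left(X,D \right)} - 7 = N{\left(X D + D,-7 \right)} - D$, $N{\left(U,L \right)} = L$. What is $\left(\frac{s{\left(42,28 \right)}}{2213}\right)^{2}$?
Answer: $\frac{784}{4897369} \approx 0.00016009$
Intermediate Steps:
$s{\left(X,D \right)} = - D$ ($s{\left(X,D \right)} = 7 - \left(7 + D\right) = - D$)
$\left(\frac{s{\left(42,28 \right)}}{2213}\right)^{2} = \left(\frac{\left(-1\right) 28}{2213}\right)^{2} = \left(\left(-28\right) \frac{1}{2213}\right)^{2} = \left(- \frac{28}{2213}\right)^{2} = \frac{784}{4897369}$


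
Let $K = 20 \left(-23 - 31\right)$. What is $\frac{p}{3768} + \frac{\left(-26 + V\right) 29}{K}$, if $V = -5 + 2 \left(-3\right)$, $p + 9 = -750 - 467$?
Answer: $\frac{113291}{169560} \approx 0.66815$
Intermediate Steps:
$p = -1226$ ($p = -9 - 1217 = -1226$)
$K = -1080$ ($K = 20 \left(-54\right) = -1080$)
$V = -11$ ($V = -5 - 6 = -11$)
$\frac{p}{3768} + \frac{\left(-26 + V\right) 29}{K} = - \frac{1226}{3768} + \frac{\left(-26 - 11\right) 29}{-1080} = \left(-1226\right) \frac{1}{3768} + \left(-37\right) 29 \left(- \frac{1}{1080}\right) = - \frac{613}{1884} - - \frac{1073}{1080} = - \frac{613}{1884} + \frac{1073}{1080} = \frac{113291}{169560}$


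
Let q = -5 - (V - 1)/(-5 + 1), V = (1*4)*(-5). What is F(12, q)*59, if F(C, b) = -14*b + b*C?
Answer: 2419/2 ≈ 1209.5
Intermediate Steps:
V = -20 (V = 4*(-5) = -20)
q = -41/4 (q = -5 - (-20 - 1)/(-5 + 1) = -5 - (-21)/(-4) = -5 - (-21)*(-1)/4 = -5 - 1*21/4 = -5 - 21/4 = -41/4 ≈ -10.250)
F(C, b) = -14*b + C*b
F(12, q)*59 = -41*(-14 + 12)/4*59 = -41/4*(-2)*59 = (41/2)*59 = 2419/2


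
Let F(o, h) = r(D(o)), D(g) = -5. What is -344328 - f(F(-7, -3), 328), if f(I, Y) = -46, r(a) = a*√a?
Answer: -344282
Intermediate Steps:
r(a) = a^(3/2)
F(o, h) = -5*I*√5 (F(o, h) = (-5)^(3/2) = -5*I*√5)
-344328 - f(F(-7, -3), 328) = -344328 - 1*(-46) = -344328 + 46 = -344282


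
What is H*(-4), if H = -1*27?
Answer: 108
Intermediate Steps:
H = -27
H*(-4) = -27*(-4) = 108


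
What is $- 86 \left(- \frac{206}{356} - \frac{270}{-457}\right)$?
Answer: $- \frac{42527}{40673} \approx -1.0456$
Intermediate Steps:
$- 86 \left(- \frac{206}{356} - \frac{270}{-457}\right) = - 86 \left(\left(-206\right) \frac{1}{356} - - \frac{270}{457}\right) = - 86 \left(- \frac{103}{178} + \frac{270}{457}\right) = \left(-86\right) \frac{989}{81346} = - \frac{42527}{40673}$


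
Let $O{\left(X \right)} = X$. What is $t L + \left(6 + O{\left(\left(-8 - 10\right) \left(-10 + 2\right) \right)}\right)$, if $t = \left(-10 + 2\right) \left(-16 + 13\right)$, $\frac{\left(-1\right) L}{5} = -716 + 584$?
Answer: $15990$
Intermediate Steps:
$L = 660$ ($L = - 5 \left(-716 + 584\right) = \left(-5\right) \left(-132\right) = 660$)
$t = 24$ ($t = \left(-8\right) \left(-3\right) = 24$)
$t L + \left(6 + O{\left(\left(-8 - 10\right) \left(-10 + 2\right) \right)}\right) = 24 \cdot 660 + \left(6 + \left(-8 - 10\right) \left(-10 + 2\right)\right) = 15840 + \left(6 - -144\right) = 15840 + \left(6 + 144\right) = 15840 + 150 = 15990$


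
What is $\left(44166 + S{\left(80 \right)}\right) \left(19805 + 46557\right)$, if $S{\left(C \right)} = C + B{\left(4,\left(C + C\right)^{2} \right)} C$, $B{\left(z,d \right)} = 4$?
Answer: $2957488892$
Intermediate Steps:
$S{\left(C \right)} = 5 C$ ($S{\left(C \right)} = C + 4 C = 5 C$)
$\left(44166 + S{\left(80 \right)}\right) \left(19805 + 46557\right) = \left(44166 + 5 \cdot 80\right) \left(19805 + 46557\right) = \left(44166 + 400\right) 66362 = 44566 \cdot 66362 = 2957488892$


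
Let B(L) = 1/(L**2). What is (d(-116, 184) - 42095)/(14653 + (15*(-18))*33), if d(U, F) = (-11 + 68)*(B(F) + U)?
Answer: -1649024135/194435008 ≈ -8.4811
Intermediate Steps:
B(L) = L**(-2)
d(U, F) = 57*U + 57/F**2 (d(U, F) = (-11 + 68)*(F**(-2) + U) = 57*(U + F**(-2)) = 57*U + 57/F**2)
(d(-116, 184) - 42095)/(14653 + (15*(-18))*33) = ((57*(-116) + 57/184**2) - 42095)/(14653 + (15*(-18))*33) = ((-6612 + 57*(1/33856)) - 42095)/(14653 - 270*33) = ((-6612 + 57/33856) - 42095)/(14653 - 8910) = (-223855815/33856 - 42095)/5743 = -1649024135/33856*1/5743 = -1649024135/194435008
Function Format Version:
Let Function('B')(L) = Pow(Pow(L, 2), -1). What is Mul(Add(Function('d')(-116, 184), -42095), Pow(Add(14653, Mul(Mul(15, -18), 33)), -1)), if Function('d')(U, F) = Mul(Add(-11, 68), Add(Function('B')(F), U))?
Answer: Rational(-1649024135, 194435008) ≈ -8.4811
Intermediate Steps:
Function('B')(L) = Pow(L, -2)
Function('d')(U, F) = Add(Mul(57, U), Mul(57, Pow(F, -2))) (Function('d')(U, F) = Mul(Add(-11, 68), Add(Pow(F, -2), U)) = Mul(57, Add(U, Pow(F, -2))) = Add(Mul(57, U), Mul(57, Pow(F, -2))))
Mul(Add(Function('d')(-116, 184), -42095), Pow(Add(14653, Mul(Mul(15, -18), 33)), -1)) = Mul(Add(Add(Mul(57, -116), Mul(57, Pow(184, -2))), -42095), Pow(Add(14653, Mul(Mul(15, -18), 33)), -1)) = Mul(Add(Add(-6612, Mul(57, Rational(1, 33856))), -42095), Pow(Add(14653, Mul(-270, 33)), -1)) = Mul(Add(Add(-6612, Rational(57, 33856)), -42095), Pow(Add(14653, -8910), -1)) = Mul(Add(Rational(-223855815, 33856), -42095), Pow(5743, -1)) = Mul(Rational(-1649024135, 33856), Rational(1, 5743)) = Rational(-1649024135, 194435008)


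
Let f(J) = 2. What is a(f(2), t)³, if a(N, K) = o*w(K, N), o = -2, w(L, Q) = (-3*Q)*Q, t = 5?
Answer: 13824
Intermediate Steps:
w(L, Q) = -3*Q²
a(N, K) = 6*N² (a(N, K) = -(-6)*N² = 6*N²)
a(f(2), t)³ = (6*2²)³ = (6*4)³ = 24³ = 13824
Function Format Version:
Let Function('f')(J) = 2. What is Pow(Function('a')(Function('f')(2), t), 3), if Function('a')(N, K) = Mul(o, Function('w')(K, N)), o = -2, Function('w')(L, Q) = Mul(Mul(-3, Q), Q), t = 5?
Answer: 13824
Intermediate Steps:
Function('w')(L, Q) = Mul(-3, Pow(Q, 2))
Function('a')(N, K) = Mul(6, Pow(N, 2)) (Function('a')(N, K) = Mul(-2, Mul(-3, Pow(N, 2))) = Mul(6, Pow(N, 2)))
Pow(Function('a')(Function('f')(2), t), 3) = Pow(Mul(6, Pow(2, 2)), 3) = Pow(Mul(6, 4), 3) = Pow(24, 3) = 13824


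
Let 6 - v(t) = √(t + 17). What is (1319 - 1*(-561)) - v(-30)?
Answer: 1874 + I*√13 ≈ 1874.0 + 3.6056*I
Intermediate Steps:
v(t) = 6 - √(17 + t) (v(t) = 6 - √(t + 17) = 6 - √(17 + t))
(1319 - 1*(-561)) - v(-30) = (1319 - 1*(-561)) - (6 - √(17 - 30)) = (1319 + 561) - (6 - √(-13)) = 1880 - (6 - I*√13) = 1880 + (-6 + I*√13) = 1874 + I*√13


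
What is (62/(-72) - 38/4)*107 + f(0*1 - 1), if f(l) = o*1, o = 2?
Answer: -39839/36 ≈ -1106.6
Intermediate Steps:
f(l) = 2 (f(l) = 2*1 = 2)
(62/(-72) - 38/4)*107 + f(0*1 - 1) = (62/(-72) - 38/4)*107 + 2 = (62*(-1/72) - 38*¼)*107 + 2 = (-31/36 - 19/2)*107 + 2 = -373/36*107 + 2 = -39911/36 + 2 = -39839/36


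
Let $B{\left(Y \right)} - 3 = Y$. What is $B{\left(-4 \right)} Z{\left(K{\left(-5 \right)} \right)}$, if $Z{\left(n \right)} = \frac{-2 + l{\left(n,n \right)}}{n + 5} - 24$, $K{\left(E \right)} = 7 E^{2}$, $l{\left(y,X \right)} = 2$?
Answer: $24$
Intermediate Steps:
$B{\left(Y \right)} = 3 + Y$
$Z{\left(n \right)} = -24$ ($Z{\left(n \right)} = \frac{-2 + 2}{n + 5} - 24 = \frac{0}{5 + n} - 24 = 0 - 24 = -24$)
$B{\left(-4 \right)} Z{\left(K{\left(-5 \right)} \right)} = \left(3 - 4\right) \left(-24\right) = \left(-1\right) \left(-24\right) = 24$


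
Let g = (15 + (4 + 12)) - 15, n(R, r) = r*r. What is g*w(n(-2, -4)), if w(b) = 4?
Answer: 64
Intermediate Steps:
n(R, r) = r**2
g = 16 (g = (15 + 16) - 15 = 31 - 15 = 16)
g*w(n(-2, -4)) = 16*4 = 64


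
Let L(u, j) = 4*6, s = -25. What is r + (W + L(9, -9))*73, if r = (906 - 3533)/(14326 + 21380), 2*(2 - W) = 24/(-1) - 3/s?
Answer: 1236117809/446325 ≈ 2769.5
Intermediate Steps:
L(u, j) = 24
W = 697/50 (W = 2 - (24/(-1) - 3/(-25))/2 = 2 - (24*(-1) - 3*(-1/25))/2 = 2 - (-24 + 3/25)/2 = 2 - ½*(-597/25) = 2 + 597/50 = 697/50 ≈ 13.940)
r = -2627/35706 ≈ -0.073573
r + (W + L(9, -9))*73 = -2627/35706 + (697/50 + 24)*73 = -2627/35706 + (1897/50)*73 = -2627/35706 + 138481/50 = 1236117809/446325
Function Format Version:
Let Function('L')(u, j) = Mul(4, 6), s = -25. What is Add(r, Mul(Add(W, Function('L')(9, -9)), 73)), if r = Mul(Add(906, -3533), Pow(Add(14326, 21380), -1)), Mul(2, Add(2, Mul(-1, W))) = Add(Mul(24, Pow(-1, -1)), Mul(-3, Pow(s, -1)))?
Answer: Rational(1236117809, 446325) ≈ 2769.5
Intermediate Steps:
Function('L')(u, j) = 24
W = Rational(697, 50) (W = Add(2, Mul(Rational(-1, 2), Add(Mul(24, Pow(-1, -1)), Mul(-3, Pow(-25, -1))))) = Add(2, Mul(Rational(-1, 2), Add(Mul(24, -1), Mul(-3, Rational(-1, 25))))) = Add(2, Mul(Rational(-1, 2), Add(-24, Rational(3, 25)))) = Add(2, Mul(Rational(-1, 2), Rational(-597, 25))) = Add(2, Rational(597, 50)) = Rational(697, 50) ≈ 13.940)
r = Rational(-2627, 35706) (r = Mul(-2627, Pow(35706, -1)) = Mul(-2627, Rational(1, 35706)) = Rational(-2627, 35706) ≈ -0.073573)
Add(r, Mul(Add(W, Function('L')(9, -9)), 73)) = Add(Rational(-2627, 35706), Mul(Add(Rational(697, 50), 24), 73)) = Add(Rational(-2627, 35706), Mul(Rational(1897, 50), 73)) = Add(Rational(-2627, 35706), Rational(138481, 50)) = Rational(1236117809, 446325)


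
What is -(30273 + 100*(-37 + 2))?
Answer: -26773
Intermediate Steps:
-(30273 + 100*(-37 + 2)) = -(30273 + 100*(-35)) = -(30273 - 3500) = -1*26773 = -26773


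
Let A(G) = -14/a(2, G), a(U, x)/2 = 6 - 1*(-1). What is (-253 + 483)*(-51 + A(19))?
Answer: -11960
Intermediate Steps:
a(U, x) = 14 (a(U, x) = 2*(6 - 1*(-1)) = 2*(6 + 1) = 2*7 = 14)
A(G) = -1 (A(G) = -14/14 = -14*1/14 = -1)
(-253 + 483)*(-51 + A(19)) = (-253 + 483)*(-51 - 1) = 230*(-52) = -11960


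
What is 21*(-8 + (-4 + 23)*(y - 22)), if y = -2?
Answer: -9744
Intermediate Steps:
21*(-8 + (-4 + 23)*(y - 22)) = 21*(-8 + (-4 + 23)*(-2 - 22)) = 21*(-8 + 19*(-24)) = 21*(-8 - 456) = 21*(-464) = -9744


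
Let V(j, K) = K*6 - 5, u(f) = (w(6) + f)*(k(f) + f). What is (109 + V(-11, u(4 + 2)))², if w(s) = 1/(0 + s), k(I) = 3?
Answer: 190969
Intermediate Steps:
w(s) = 1/s
u(f) = (3 + f)*(⅙ + f) (u(f) = (1/6 + f)*(3 + f) = (⅙ + f)*(3 + f) = (3 + f)*(⅙ + f))
V(j, K) = -5 + 6*K (V(j, K) = 6*K - 5 = -5 + 6*K)
(109 + V(-11, u(4 + 2)))² = (109 + (-5 + 6*(½ + (4 + 2)² + 19*(4 + 2)/6)))² = (109 + (-5 + 6*(½ + 6² + (19/6)*6)))² = (109 + (-5 + 6*(½ + 36 + 19)))² = (109 + (-5 + 6*(111/2)))² = (109 + (-5 + 333))² = (109 + 328)² = 437² = 190969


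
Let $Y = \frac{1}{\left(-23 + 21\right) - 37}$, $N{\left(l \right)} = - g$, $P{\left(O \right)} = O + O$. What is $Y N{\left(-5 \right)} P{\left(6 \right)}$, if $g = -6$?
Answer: $- \frac{24}{13} \approx -1.8462$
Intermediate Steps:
$P{\left(O \right)} = 2 O$
$N{\left(l \right)} = 6$ ($N{\left(l \right)} = \left(-1\right) \left(-6\right) = 6$)
$Y = - \frac{1}{39}$ ($Y = \frac{1}{-2 - 37} = \frac{1}{-39} = - \frac{1}{39} \approx -0.025641$)
$Y N{\left(-5 \right)} P{\left(6 \right)} = \left(- \frac{1}{39}\right) 6 \cdot 2 \cdot 6 = \left(- \frac{2}{13}\right) 12 = - \frac{24}{13}$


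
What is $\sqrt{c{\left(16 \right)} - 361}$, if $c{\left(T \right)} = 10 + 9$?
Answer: $3 i \sqrt{38} \approx 18.493 i$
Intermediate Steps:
$c{\left(T \right)} = 19$
$\sqrt{c{\left(16 \right)} - 361} = \sqrt{19 - 361} = \sqrt{-342} = 3 i \sqrt{38}$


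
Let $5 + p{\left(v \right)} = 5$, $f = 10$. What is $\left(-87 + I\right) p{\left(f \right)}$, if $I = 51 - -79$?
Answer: $0$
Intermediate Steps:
$p{\left(v \right)} = 0$ ($p{\left(v \right)} = -5 + 5 = 0$)
$I = 130$ ($I = 51 + 79 = 130$)
$\left(-87 + I\right) p{\left(f \right)} = \left(-87 + 130\right) 0 = 43 \cdot 0 = 0$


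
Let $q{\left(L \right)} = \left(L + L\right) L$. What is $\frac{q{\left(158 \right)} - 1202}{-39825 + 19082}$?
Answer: $- \frac{48726}{20743} \approx -2.349$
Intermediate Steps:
$q{\left(L \right)} = 2 L^{2}$ ($q{\left(L \right)} = 2 L L = 2 L^{2}$)
$\frac{q{\left(158 \right)} - 1202}{-39825 + 19082} = \frac{2 \cdot 158^{2} - 1202}{-39825 + 19082} = \frac{2 \cdot 24964 - 1202}{-20743} = \left(49928 - 1202\right) \left(- \frac{1}{20743}\right) = 48726 \left(- \frac{1}{20743}\right) = - \frac{48726}{20743}$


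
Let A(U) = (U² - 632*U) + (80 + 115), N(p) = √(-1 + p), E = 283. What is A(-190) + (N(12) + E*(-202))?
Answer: 99209 + √11 ≈ 99212.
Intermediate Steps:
A(U) = 195 + U² - 632*U (A(U) = (U² - 632*U) + 195 = 195 + U² - 632*U)
A(-190) + (N(12) + E*(-202)) = (195 + (-190)² - 632*(-190)) + (√(-1 + 12) + 283*(-202)) = (195 + 36100 + 120080) + (√11 - 57166) = 156375 + (-57166 + √11) = 99209 + √11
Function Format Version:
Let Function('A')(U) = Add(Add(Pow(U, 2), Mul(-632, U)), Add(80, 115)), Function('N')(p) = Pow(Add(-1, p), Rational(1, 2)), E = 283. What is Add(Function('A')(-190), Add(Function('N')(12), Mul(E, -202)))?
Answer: Add(99209, Pow(11, Rational(1, 2))) ≈ 99212.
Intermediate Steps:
Function('A')(U) = Add(195, Pow(U, 2), Mul(-632, U)) (Function('A')(U) = Add(Add(Pow(U, 2), Mul(-632, U)), 195) = Add(195, Pow(U, 2), Mul(-632, U)))
Add(Function('A')(-190), Add(Function('N')(12), Mul(E, -202))) = Add(Add(195, Pow(-190, 2), Mul(-632, -190)), Add(Pow(Add(-1, 12), Rational(1, 2)), Mul(283, -202))) = Add(Add(195, 36100, 120080), Add(Pow(11, Rational(1, 2)), -57166)) = Add(156375, Add(-57166, Pow(11, Rational(1, 2)))) = Add(99209, Pow(11, Rational(1, 2)))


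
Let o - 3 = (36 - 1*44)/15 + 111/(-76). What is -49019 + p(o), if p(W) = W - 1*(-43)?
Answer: -55831493/1140 ≈ -48975.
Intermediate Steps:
o = 1147/1140 (o = 3 + ((36 - 1*44)/15 + 111/(-76)) = 3 + ((36 - 44)*(1/15) + 111*(-1/76)) = 3 + (-8*1/15 - 111/76) = 3 + (-8/15 - 111/76) = 3 - 2273/1140 = 1147/1140 ≈ 1.0061)
p(W) = 43 + W (p(W) = W + 43 = 43 + W)
-49019 + p(o) = -49019 + (43 + 1147/1140) = -49019 + 50167/1140 = -55831493/1140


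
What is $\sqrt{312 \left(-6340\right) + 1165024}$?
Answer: $32 i \sqrt{794} \approx 901.7 i$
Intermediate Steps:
$\sqrt{312 \left(-6340\right) + 1165024} = \sqrt{-1978080 + 1165024} = \sqrt{-813056} = 32 i \sqrt{794}$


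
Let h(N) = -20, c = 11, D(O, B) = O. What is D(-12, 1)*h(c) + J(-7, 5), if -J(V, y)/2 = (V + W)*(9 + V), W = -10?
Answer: 308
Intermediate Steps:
J(V, y) = -2*(-10 + V)*(9 + V) (J(V, y) = -2*(V - 10)*(9 + V) = -2*(-10 + V)*(9 + V))
D(-12, 1)*h(c) + J(-7, 5) = -12*(-20) + (180 - 2*(-7)² + 2*(-7)) = 240 + (180 - 2*49 - 14) = 240 + (180 - 98 - 14) = 240 + 68 = 308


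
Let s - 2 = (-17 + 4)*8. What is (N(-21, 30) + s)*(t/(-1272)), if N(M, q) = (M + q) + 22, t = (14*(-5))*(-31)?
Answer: 77035/636 ≈ 121.12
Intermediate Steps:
t = 2170 (t = -70*(-31) = 2170)
N(M, q) = 22 + M + q
s = -102 (s = 2 + (-17 + 4)*8 = 2 - 13*8 = 2 - 104 = -102)
(N(-21, 30) + s)*(t/(-1272)) = ((22 - 21 + 30) - 102)*(2170/(-1272)) = (31 - 102)*(2170*(-1/1272)) = -71*(-1085/636) = 77035/636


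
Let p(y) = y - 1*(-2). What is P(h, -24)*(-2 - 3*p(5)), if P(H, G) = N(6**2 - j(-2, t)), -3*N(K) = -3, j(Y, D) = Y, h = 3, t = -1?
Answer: -23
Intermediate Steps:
p(y) = 2 + y (p(y) = y + 2 = 2 + y)
N(K) = 1 (N(K) = -1/3*(-3) = 1)
P(H, G) = 1
P(h, -24)*(-2 - 3*p(5)) = 1*(-2 - 3*(2 + 5)) = 1*(-2 - 3*7) = 1*(-2 - 21) = 1*(-23) = -23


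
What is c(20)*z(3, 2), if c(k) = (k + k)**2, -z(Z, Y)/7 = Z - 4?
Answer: 11200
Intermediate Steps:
z(Z, Y) = 28 - 7*Z (z(Z, Y) = -7*(Z - 4) = -7*(-4 + Z) = 28 - 7*Z)
c(k) = 4*k**2 (c(k) = (2*k)**2 = 4*k**2)
c(20)*z(3, 2) = (4*20**2)*(28 - 7*3) = (4*400)*(28 - 21) = 1600*7 = 11200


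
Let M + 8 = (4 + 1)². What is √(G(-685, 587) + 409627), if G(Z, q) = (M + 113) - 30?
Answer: √409727 ≈ 640.10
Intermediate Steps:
M = 17 (M = -8 + (4 + 1)² = -8 + 5² = -8 + 25 = 17)
G(Z, q) = 100 (G(Z, q) = (17 + 113) - 30 = 130 - 30 = 100)
√(G(-685, 587) + 409627) = √(100 + 409627) = √409727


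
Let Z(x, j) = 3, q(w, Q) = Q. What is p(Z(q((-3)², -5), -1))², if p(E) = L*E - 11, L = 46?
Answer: 16129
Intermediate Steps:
p(E) = -11 + 46*E (p(E) = 46*E - 11 = -11 + 46*E)
p(Z(q((-3)², -5), -1))² = (-11 + 46*3)² = (-11 + 138)² = 127² = 16129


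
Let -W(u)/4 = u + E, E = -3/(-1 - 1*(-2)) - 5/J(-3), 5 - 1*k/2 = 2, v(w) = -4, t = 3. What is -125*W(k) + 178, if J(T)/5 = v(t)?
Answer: 1803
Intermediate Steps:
k = 6 (k = 10 - 2*2 = 10 - 4 = 6)
J(T) = -20 (J(T) = 5*(-4) = -20)
E = -11/4 (E = -3/(-1 - 1*(-2)) - 5/(-20) = -3/(-1 + 2) - 5*(-1/20) = -3/1 + 1/4 = -3*1 + 1/4 = -3 + 1/4 = -11/4 ≈ -2.7500)
W(u) = 11 - 4*u (W(u) = -4*(u - 11/4) = -4*(-11/4 + u) = 11 - 4*u)
-125*W(k) + 178 = -125*(11 - 4*6) + 178 = -125*(11 - 24) + 178 = -125*(-13) + 178 = 1625 + 178 = 1803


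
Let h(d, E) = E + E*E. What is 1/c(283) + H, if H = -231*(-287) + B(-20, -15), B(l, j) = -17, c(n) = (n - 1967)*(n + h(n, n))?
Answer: 9002349765599/135823020 ≈ 66280.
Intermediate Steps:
h(d, E) = E + E**2
c(n) = (-1967 + n)*(n + n*(1 + n)) (c(n) = (n - 1967)*(n + n*(1 + n)) = (-1967 + n)*(n + n*(1 + n)))
H = 66280 (H = -231*(-287) - 17 = 66297 - 17 = 66280)
1/c(283) + H = 1/(283*(-3934 + 283**2 - 1965*283)) + 66280 = 1/(283*(-3934 + 80089 - 556095)) + 66280 = 1/(283*(-479940)) + 66280 = 1/(-135823020) + 66280 = -1/135823020 + 66280 = 9002349765599/135823020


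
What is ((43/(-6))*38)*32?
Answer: -26144/3 ≈ -8714.7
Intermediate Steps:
((43/(-6))*38)*32 = ((43*(-⅙))*38)*32 = -43/6*38*32 = -817/3*32 = -26144/3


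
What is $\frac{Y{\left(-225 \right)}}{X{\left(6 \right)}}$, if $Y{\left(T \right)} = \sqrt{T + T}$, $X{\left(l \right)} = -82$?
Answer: $- \frac{15 i \sqrt{2}}{82} \approx - 0.2587 i$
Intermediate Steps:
$Y{\left(T \right)} = \sqrt{2} \sqrt{T}$ ($Y{\left(T \right)} = \sqrt{2 T} = \sqrt{2} \sqrt{T}$)
$\frac{Y{\left(-225 \right)}}{X{\left(6 \right)}} = \frac{\sqrt{2} \sqrt{-225}}{-82} = \sqrt{2} \cdot 15 i \left(- \frac{1}{82}\right) = 15 i \sqrt{2} \left(- \frac{1}{82}\right) = - \frac{15 i \sqrt{2}}{82}$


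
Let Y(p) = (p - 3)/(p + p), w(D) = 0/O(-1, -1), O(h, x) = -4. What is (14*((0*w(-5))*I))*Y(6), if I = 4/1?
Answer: 0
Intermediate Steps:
w(D) = 0 (w(D) = 0/(-4) = 0*(-¼) = 0)
I = 4 (I = 4*1 = 4)
Y(p) = (-3 + p)/(2*p) (Y(p) = (-3 + p)/((2*p)) = (-3 + p)*(1/(2*p)) = (-3 + p)/(2*p))
(14*((0*w(-5))*I))*Y(6) = (14*((0*0)*4))*((½)*(-3 + 6)/6) = (14*(0*4))*((½)*(⅙)*3) = (14*0)*(¼) = 0*(¼) = 0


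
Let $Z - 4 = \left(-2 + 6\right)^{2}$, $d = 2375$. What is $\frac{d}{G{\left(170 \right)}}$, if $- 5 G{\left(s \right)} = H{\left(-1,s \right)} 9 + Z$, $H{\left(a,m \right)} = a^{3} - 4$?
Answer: $475$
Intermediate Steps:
$H{\left(a,m \right)} = -4 + a^{3}$ ($H{\left(a,m \right)} = a^{3} - 4 = -4 + a^{3}$)
$Z = 20$ ($Z = 4 + \left(-2 + 6\right)^{2} = 4 + 4^{2} = 4 + 16 = 20$)
$G{\left(s \right)} = 5$ ($G{\left(s \right)} = - \frac{\left(-4 + \left(-1\right)^{3}\right) 9 + 20}{5} = - \frac{\left(-4 - 1\right) 9 + 20}{5} = - \frac{\left(-5\right) 9 + 20}{5} = - \frac{-45 + 20}{5} = \left(- \frac{1}{5}\right) \left(-25\right) = 5$)
$\frac{d}{G{\left(170 \right)}} = \frac{2375}{5} = 2375 \cdot \frac{1}{5} = 475$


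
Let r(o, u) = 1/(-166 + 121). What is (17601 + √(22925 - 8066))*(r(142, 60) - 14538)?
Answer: -3838255937/15 - 654211*√1651/15 ≈ -2.5766e+8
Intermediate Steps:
r(o, u) = -1/45 (r(o, u) = 1/(-45) = -1/45)
(17601 + √(22925 - 8066))*(r(142, 60) - 14538) = (17601 + √(22925 - 8066))*(-1/45 - 14538) = (17601 + √14859)*(-654211/45) = (17601 + 3*√1651)*(-654211/45) = -3838255937/15 - 654211*√1651/15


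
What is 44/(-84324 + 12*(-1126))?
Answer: -11/24459 ≈ -0.00044973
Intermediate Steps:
44/(-84324 + 12*(-1126)) = 44/(-84324 - 13512) = 44/(-97836) = 44*(-1/97836) = -11/24459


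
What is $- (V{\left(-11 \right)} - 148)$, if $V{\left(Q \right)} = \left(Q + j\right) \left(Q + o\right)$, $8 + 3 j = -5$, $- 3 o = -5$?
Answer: $\frac{44}{9} \approx 4.8889$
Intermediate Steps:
$o = \frac{5}{3}$ ($o = \left(- \frac{1}{3}\right) \left(-5\right) = \frac{5}{3} \approx 1.6667$)
$j = - \frac{13}{3}$ ($j = - \frac{8}{3} + \frac{1}{3} \left(-5\right) = - \frac{8}{3} - \frac{5}{3} = - \frac{13}{3} \approx -4.3333$)
$V{\left(Q \right)} = \left(- \frac{13}{3} + Q\right) \left(\frac{5}{3} + Q\right)$ ($V{\left(Q \right)} = \left(Q - \frac{13}{3}\right) \left(Q + \frac{5}{3}\right) = \left(- \frac{13}{3} + Q\right) \left(\frac{5}{3} + Q\right)$)
$- (V{\left(-11 \right)} - 148) = - (\left(- \frac{65}{9} + \left(-11\right)^{2} - - \frac{88}{3}\right) - 148) = - (\left(- \frac{65}{9} + 121 + \frac{88}{3}\right) - 148) = - (\frac{1288}{9} - 148) = \left(-1\right) \left(- \frac{44}{9}\right) = \frac{44}{9}$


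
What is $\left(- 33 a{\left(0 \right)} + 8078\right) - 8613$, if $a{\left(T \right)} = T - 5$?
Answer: $-370$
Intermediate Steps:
$a{\left(T \right)} = -5 + T$
$\left(- 33 a{\left(0 \right)} + 8078\right) - 8613 = \left(- 33 \left(-5 + 0\right) + 8078\right) - 8613 = \left(\left(-33\right) \left(-5\right) + 8078\right) - 8613 = \left(165 + 8078\right) - 8613 = 8243 - 8613 = -370$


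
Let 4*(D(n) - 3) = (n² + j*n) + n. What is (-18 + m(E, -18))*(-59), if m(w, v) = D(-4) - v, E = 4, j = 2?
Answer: -236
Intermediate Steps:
D(n) = 3 + n²/4 + 3*n/4 (D(n) = 3 + ((n² + 2*n) + n)/4 = 3 + (n² + 3*n)/4 = 3 + (n²/4 + 3*n/4) = 3 + n²/4 + 3*n/4)
m(w, v) = 4 - v (m(w, v) = (3 + (¼)*(-4)² + (¾)*(-4)) - v = (3 + (¼)*16 - 3) - v = (3 + 4 - 3) - v = 4 - v)
(-18 + m(E, -18))*(-59) = (-18 + (4 - 1*(-18)))*(-59) = (-18 + (4 + 18))*(-59) = (-18 + 22)*(-59) = 4*(-59) = -236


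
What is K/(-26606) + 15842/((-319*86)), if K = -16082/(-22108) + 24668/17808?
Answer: -740910748123697/1282877846704344 ≈ -0.57754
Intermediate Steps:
K = 7426325/3515172 (K = -16082*(-1/22108) + 24668*(1/17808) = 8041/11054 + 881/636 = 7426325/3515172 ≈ 2.1126)
K/(-26606) + 15842/((-319*86)) = (7426325/3515172)/(-26606) + 15842/((-319*86)) = (7426325/3515172)*(-1/26606) + 15842/(-27434) = -7426325/93524666232 + 15842*(-1/27434) = -7426325/93524666232 - 7921/13717 = -740910748123697/1282877846704344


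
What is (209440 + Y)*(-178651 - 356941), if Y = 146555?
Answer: -190668074040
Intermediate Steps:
(209440 + Y)*(-178651 - 356941) = (209440 + 146555)*(-178651 - 356941) = 355995*(-535592) = -190668074040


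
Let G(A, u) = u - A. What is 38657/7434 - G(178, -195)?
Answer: 2811539/7434 ≈ 378.20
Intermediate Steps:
38657/7434 - G(178, -195) = 38657/7434 - (-195 - 1*178) = 38657*(1/7434) - (-195 - 178) = 38657/7434 - 1*(-373) = 38657/7434 + 373 = 2811539/7434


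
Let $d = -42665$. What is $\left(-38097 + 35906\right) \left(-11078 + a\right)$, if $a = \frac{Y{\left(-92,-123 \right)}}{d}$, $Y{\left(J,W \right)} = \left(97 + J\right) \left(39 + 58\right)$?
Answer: $\frac{29587474023}{1219} \approx 2.4272 \cdot 10^{7}$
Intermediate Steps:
$Y{\left(J,W \right)} = 9409 + 97 J$ ($Y{\left(J,W \right)} = \left(97 + J\right) 97 = 9409 + 97 J$)
$a = - \frac{97}{8533}$ ($a = \frac{9409 + 97 \left(-92\right)}{-42665} = \left(9409 - 8924\right) \left(- \frac{1}{42665}\right) = 485 \left(- \frac{1}{42665}\right) = - \frac{97}{8533} \approx -0.011368$)
$\left(-38097 + 35906\right) \left(-11078 + a\right) = \left(-38097 + 35906\right) \left(-11078 - \frac{97}{8533}\right) = \left(-2191\right) \left(- \frac{94528671}{8533}\right) = \frac{29587474023}{1219}$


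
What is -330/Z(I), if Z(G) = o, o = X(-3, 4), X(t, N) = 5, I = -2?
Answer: -66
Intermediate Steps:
o = 5
Z(G) = 5
-330/Z(I) = -330/5 = -330*1/5 = -66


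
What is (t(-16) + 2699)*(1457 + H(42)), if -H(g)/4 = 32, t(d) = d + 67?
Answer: 3654750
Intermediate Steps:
t(d) = 67 + d
H(g) = -128 (H(g) = -4*32 = -128)
(t(-16) + 2699)*(1457 + H(42)) = ((67 - 16) + 2699)*(1457 - 128) = (51 + 2699)*1329 = 2750*1329 = 3654750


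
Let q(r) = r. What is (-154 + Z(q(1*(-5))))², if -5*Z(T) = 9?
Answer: 606841/25 ≈ 24274.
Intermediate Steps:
Z(T) = -9/5 (Z(T) = -⅕*9 = -9/5)
(-154 + Z(q(1*(-5))))² = (-154 - 9/5)² = (-779/5)² = 606841/25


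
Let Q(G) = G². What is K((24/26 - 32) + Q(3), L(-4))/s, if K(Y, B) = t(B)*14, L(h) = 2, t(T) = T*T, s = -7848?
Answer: -7/981 ≈ -0.0071356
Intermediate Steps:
t(T) = T²
K(Y, B) = 14*B² (K(Y, B) = B²*14 = 14*B²)
K((24/26 - 32) + Q(3), L(-4))/s = (14*2²)/(-7848) = (14*4)*(-1/7848) = 56*(-1/7848) = -7/981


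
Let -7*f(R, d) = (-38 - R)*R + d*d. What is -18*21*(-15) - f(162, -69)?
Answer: 12051/7 ≈ 1721.6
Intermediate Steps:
f(R, d) = -d²/7 - R*(-38 - R)/7 (f(R, d) = -((-38 - R)*R + d*d)/7 = -(R*(-38 - R) + d²)/7 = -(d² + R*(-38 - R))/7 = -d²/7 - R*(-38 - R)/7)
-18*21*(-15) - f(162, -69) = -18*21*(-15) - (-⅐*(-69)² + (⅐)*162² + (38/7)*162) = -378*(-15) - (-⅐*4761 + (⅐)*26244 + 6156/7) = 5670 - (-4761/7 + 26244/7 + 6156/7) = 5670 - 1*27639/7 = 5670 - 27639/7 = 12051/7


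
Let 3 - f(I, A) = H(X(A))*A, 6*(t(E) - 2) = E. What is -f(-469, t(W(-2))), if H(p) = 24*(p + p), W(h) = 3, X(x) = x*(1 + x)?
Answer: 1047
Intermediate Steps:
H(p) = 48*p (H(p) = 24*(2*p) = 48*p)
t(E) = 2 + E/6
f(I, A) = 3 - 48*A²*(1 + A) (f(I, A) = 3 - 48*(A*(1 + A))*A = 3 - 48*A*(1 + A)*A = 3 - 48*A²*(1 + A))
-f(-469, t(W(-2))) = -(3 - 48*(2 + (⅙)*3)² - 48*(2 + (⅙)*3)³) = -(3 - 48*(2 + ½)² - 48*(2 + ½)³) = -(3 - 48*(5/2)² - 48*(5/2)³) = -(3 - 48*25/4 - 48*125/8) = -(3 - 300 - 750) = -1*(-1047) = 1047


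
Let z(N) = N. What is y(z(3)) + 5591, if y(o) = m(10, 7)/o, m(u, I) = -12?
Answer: 5587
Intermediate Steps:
y(o) = -12/o
y(z(3)) + 5591 = -12/3 + 5591 = -12*⅓ + 5591 = -4 + 5591 = 5587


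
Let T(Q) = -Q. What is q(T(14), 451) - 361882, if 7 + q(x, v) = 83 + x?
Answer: -361820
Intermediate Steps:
q(x, v) = 76 + x (q(x, v) = -7 + (83 + x) = 76 + x)
q(T(14), 451) - 361882 = (76 - 1*14) - 361882 = (76 - 14) - 361882 = 62 - 361882 = -361820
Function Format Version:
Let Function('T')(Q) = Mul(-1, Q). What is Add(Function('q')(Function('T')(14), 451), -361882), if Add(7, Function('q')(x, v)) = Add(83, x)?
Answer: -361820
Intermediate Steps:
Function('q')(x, v) = Add(76, x) (Function('q')(x, v) = Add(-7, Add(83, x)) = Add(76, x))
Add(Function('q')(Function('T')(14), 451), -361882) = Add(Add(76, Mul(-1, 14)), -361882) = Add(Add(76, -14), -361882) = Add(62, -361882) = -361820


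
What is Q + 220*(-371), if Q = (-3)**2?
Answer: -81611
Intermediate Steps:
Q = 9
Q + 220*(-371) = 9 + 220*(-371) = 9 - 81620 = -81611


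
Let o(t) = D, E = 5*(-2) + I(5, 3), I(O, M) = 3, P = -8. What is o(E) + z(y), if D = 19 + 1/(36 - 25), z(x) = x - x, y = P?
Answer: 210/11 ≈ 19.091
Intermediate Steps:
y = -8
z(x) = 0
E = -7 (E = 5*(-2) + 3 = -10 + 3 = -7)
D = 210/11 (D = 19 + 1/11 = 210/11 ≈ 19.091)
o(t) = 210/11
o(E) + z(y) = 210/11 + 0 = 210/11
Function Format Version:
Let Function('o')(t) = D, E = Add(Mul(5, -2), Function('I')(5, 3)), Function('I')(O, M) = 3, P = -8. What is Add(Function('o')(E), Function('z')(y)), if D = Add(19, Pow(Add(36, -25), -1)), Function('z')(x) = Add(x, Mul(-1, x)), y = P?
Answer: Rational(210, 11) ≈ 19.091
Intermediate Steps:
y = -8
Function('z')(x) = 0
E = -7 (E = Add(Mul(5, -2), 3) = Add(-10, 3) = -7)
D = Rational(210, 11) (D = Add(19, Pow(11, -1)) = Add(19, Rational(1, 11)) = Rational(210, 11) ≈ 19.091)
Function('o')(t) = Rational(210, 11)
Add(Function('o')(E), Function('z')(y)) = Add(Rational(210, 11), 0) = Rational(210, 11)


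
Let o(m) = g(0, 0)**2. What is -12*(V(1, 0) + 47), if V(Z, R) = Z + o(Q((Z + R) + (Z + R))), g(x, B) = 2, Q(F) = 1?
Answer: -624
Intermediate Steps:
o(m) = 4 (o(m) = 2**2 = 4)
V(Z, R) = 4 + Z (V(Z, R) = Z + 4 = 4 + Z)
-12*(V(1, 0) + 47) = -12*((4 + 1) + 47) = -12*(5 + 47) = -12*52 = -624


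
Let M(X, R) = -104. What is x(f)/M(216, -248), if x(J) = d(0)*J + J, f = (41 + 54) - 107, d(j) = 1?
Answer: 3/13 ≈ 0.23077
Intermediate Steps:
f = -12 (f = 95 - 107 = -12)
x(J) = 2*J (x(J) = 1*J + J = J + J = 2*J)
x(f)/M(216, -248) = (2*(-12))/(-104) = -24*(-1/104) = 3/13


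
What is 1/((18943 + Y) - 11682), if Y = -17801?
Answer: -1/10540 ≈ -9.4877e-5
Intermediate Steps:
1/((18943 + Y) - 11682) = 1/((18943 - 17801) - 11682) = 1/(1142 - 11682) = 1/(-10540) = -1/10540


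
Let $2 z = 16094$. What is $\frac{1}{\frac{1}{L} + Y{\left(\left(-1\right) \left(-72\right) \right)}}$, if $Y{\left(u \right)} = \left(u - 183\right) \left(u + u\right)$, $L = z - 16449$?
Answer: $- \frac{8402}{134297569} \approx -6.2563 \cdot 10^{-5}$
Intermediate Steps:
$z = 8047$ ($z = \frac{1}{2} \cdot 16094 = 8047$)
$L = -8402$ ($L = 8047 - 16449 = -8402$)
$Y{\left(u \right)} = 2 u \left(-183 + u\right)$ ($Y{\left(u \right)} = \left(-183 + u\right) 2 u = 2 u \left(-183 + u\right)$)
$\frac{1}{\frac{1}{L} + Y{\left(\left(-1\right) \left(-72\right) \right)}} = \frac{1}{\frac{1}{-8402} + 2 \left(\left(-1\right) \left(-72\right)\right) \left(-183 - -72\right)} = \frac{1}{- \frac{1}{8402} + 2 \cdot 72 \left(-183 + 72\right)} = \frac{1}{- \frac{1}{8402} + 2 \cdot 72 \left(-111\right)} = \frac{1}{- \frac{1}{8402} - 15984} = \frac{1}{- \frac{134297569}{8402}} = - \frac{8402}{134297569}$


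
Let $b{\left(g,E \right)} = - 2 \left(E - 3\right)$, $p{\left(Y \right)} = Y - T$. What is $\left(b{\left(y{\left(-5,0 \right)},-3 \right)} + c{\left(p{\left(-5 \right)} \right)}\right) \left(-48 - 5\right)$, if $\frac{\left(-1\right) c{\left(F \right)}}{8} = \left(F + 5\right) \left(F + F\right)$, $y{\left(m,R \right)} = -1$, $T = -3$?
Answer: $-5724$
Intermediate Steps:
$p{\left(Y \right)} = 3 + Y$ ($p{\left(Y \right)} = Y - -3 = Y + 3 = 3 + Y$)
$b{\left(g,E \right)} = 6 - 2 E$ ($b{\left(g,E \right)} = - 2 \left(-3 + E\right) = 6 - 2 E$)
$c{\left(F \right)} = - 16 F \left(5 + F\right)$ ($c{\left(F \right)} = - 8 \left(F + 5\right) \left(F + F\right) = - 8 \left(5 + F\right) 2 F = - 8 \cdot 2 F \left(5 + F\right) = - 16 F \left(5 + F\right)$)
$\left(b{\left(y{\left(-5,0 \right)},-3 \right)} + c{\left(p{\left(-5 \right)} \right)}\right) \left(-48 - 5\right) = \left(\left(6 - -6\right) - 16 \left(3 - 5\right) \left(5 + \left(3 - 5\right)\right)\right) \left(-48 - 5\right) = \left(\left(6 + 6\right) - - 32 \left(5 - 2\right)\right) \left(-53\right) = \left(12 - \left(-32\right) 3\right) \left(-53\right) = \left(12 + 96\right) \left(-53\right) = 108 \left(-53\right) = -5724$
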